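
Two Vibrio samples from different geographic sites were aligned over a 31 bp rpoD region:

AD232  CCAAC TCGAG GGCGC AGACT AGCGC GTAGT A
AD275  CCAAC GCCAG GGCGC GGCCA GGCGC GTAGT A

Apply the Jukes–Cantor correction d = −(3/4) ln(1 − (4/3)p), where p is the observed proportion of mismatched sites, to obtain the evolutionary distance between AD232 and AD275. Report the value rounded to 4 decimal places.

0.2239

Differing sites — 6:T/G; 8:G/C; 16:A/G; 18:A/C; 20:T/A; 21:A/G.
p = 6/31 = 0.193548.
d = −0.75 · ln(1 − (4/3)·0.193548) = −0.75 · ln(0.741936) = −0.75 · (-0.298492) = 0.2239.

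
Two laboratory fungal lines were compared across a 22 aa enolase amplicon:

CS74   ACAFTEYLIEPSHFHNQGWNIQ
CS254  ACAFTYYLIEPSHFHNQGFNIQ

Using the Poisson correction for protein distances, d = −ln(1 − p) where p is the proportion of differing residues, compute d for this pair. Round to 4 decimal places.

The sequences differ at positions 6 (E/Y), 19 (W/F).
p = 2/22 = 0.090909.
d = −ln(1 − 0.090909) = −ln(0.909091) = 0.0953.

0.0953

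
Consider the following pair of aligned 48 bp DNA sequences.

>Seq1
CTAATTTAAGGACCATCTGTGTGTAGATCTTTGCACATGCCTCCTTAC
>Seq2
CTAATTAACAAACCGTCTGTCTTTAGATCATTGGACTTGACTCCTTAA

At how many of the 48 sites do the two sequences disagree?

12

Mismatches occur at site 7 (T↔A), site 9 (A↔C), site 10 (G↔A), site 11 (G↔A), site 15 (A↔G), site 21 (G↔C), site 23 (G↔T), site 30 (T↔A), site 34 (C↔G), site 37 (A↔T), site 40 (C↔A), site 48 (C↔A).
That gives 12 mismatches out of 48 aligned sites, so the Hamming distance is 12.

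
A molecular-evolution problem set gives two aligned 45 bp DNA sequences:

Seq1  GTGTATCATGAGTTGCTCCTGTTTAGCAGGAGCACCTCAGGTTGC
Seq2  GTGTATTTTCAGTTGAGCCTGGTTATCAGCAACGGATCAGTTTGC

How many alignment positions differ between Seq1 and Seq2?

The sequences differ at positions 7 (C/T), 8 (A/T), 10 (G/C), 16 (C/A), 17 (T/G), 22 (T/G), 26 (G/T), 30 (G/C), 32 (G/A), 34 (A/G), 35 (C/G), 36 (C/A), 41 (G/T).
That gives 13 mismatches out of 45 aligned sites, so the Hamming distance is 13.

13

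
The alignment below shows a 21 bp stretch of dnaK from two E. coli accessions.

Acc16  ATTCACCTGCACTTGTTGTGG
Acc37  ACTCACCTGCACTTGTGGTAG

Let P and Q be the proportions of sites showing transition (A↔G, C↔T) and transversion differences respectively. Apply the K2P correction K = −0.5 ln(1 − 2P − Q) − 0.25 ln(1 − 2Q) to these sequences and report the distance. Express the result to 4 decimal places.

Differing sites — 2:T/C (Ti); 17:T/G (Tv); 20:G/A (Ti).
Of the 3 differences, 2 transitions and 1 transversion over 21 sites: P = 2/21 = 0.095238, Q = 1/21 = 0.047619.
d = −0.5·ln(0.761905) − 0.25·ln(0.904762) = −0.5·(-0.271933) − 0.25·(-0.100083) = 0.1610.

0.1610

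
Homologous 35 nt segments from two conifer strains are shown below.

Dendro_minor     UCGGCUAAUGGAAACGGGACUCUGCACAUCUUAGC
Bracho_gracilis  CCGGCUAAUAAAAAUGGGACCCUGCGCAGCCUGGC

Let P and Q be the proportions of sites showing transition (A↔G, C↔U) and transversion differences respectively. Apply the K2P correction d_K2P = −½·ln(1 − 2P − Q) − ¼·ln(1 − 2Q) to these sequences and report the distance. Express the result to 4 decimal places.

Mismatches occur at site 1 (U↔C, transition), site 10 (G↔A, transition), site 11 (G↔A, transition), site 15 (C↔U, transition), site 21 (U↔C, transition), site 26 (A↔G, transition), site 29 (U↔G, transversion), site 31 (U↔C, transition), site 33 (A↔G, transition).
Of the 9 differences, 8 transitions and 1 transversion over 35 sites: P = 8/35 = 0.228571, Q = 1/35 = 0.028571.
d = −0.5·ln(0.514287) − 0.25·ln(0.942858) = −0.5·(-0.664974) − 0.25·(-0.058840) = 0.3472.

0.3472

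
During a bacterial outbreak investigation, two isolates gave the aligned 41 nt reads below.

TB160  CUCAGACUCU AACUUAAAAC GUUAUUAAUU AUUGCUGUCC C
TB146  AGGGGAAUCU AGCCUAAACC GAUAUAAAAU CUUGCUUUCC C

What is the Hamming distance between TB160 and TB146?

13

Differing sites — 1:C/A; 2:U/G; 3:C/G; 4:A/G; 7:C/A; 12:A/G; 14:U/C; 19:A/C; 22:U/A; 26:U/A; 29:U/A; 31:A/C; 37:G/U.
That gives 13 mismatches out of 41 aligned sites, so the Hamming distance is 13.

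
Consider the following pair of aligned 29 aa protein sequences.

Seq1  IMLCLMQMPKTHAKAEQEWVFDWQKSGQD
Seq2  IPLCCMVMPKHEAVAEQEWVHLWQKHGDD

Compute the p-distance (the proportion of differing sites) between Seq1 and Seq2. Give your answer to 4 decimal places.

0.3448

Differing sites — 2:M/P; 5:L/C; 7:Q/V; 11:T/H; 12:H/E; 14:K/V; 21:F/H; 22:D/L; 26:S/H; 28:Q/D.
There are 10 differences over 29 sites, so p = 10/29 = 0.3448.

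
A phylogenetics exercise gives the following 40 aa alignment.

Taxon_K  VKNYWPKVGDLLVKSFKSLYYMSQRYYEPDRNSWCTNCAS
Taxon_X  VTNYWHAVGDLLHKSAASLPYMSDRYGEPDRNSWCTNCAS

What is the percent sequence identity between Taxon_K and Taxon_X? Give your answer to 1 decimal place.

Differing sites — 2:K/T; 6:P/H; 7:K/A; 13:V/H; 16:F/A; 17:K/A; 20:Y/P; 24:Q/D; 27:Y/G.
31 of the 40 sites match, so the percent identity is 31/40 × 100 = 77.5%.

77.5%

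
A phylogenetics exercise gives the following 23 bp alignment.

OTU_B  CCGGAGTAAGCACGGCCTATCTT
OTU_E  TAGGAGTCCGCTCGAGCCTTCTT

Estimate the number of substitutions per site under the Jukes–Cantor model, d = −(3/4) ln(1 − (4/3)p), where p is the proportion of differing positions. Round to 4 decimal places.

0.5532

Differing sites — 1:C/T; 2:C/A; 8:A/C; 9:A/C; 12:A/T; 15:G/A; 16:C/G; 18:T/C; 19:A/T.
p = 9/23 = 0.391304.
d = −0.75 · ln(1 − (4/3)·0.391304) = −0.75 · ln(0.478261) = −0.75 · (-0.737599) = 0.5532.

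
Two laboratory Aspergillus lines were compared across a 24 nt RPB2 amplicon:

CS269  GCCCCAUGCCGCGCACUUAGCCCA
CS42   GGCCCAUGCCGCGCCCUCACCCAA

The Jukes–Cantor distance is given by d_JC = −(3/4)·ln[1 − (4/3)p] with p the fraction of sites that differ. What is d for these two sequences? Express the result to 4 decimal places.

0.2441

The sequences differ at positions 2 (C/G), 15 (A/C), 18 (U/C), 20 (G/C), 23 (C/A).
p = 5/24 = 0.208333.
d = −0.75 · ln(1 − (4/3)·0.208333) = −0.75 · ln(0.722223) = −0.75 · (-0.325421) = 0.2441.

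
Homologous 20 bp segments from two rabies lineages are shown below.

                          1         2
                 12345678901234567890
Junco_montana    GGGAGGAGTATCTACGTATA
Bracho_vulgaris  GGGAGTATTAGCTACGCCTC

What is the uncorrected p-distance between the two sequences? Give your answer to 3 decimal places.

0.300

Differing sites — 6:G/T; 8:G/T; 11:T/G; 17:T/C; 18:A/C; 20:A/C.
There are 6 differences over 20 sites, so p = 6/20 = 0.300.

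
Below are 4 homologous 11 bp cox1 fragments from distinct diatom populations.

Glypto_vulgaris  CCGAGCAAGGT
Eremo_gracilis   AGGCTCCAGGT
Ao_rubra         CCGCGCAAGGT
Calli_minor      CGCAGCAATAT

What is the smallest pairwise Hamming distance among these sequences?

Pairwise Hamming distances:
  Glypto_vulgaris vs Eremo_gracilis: 5
  Glypto_vulgaris vs Ao_rubra: 1
  Glypto_vulgaris vs Calli_minor: 4
  Eremo_gracilis vs Ao_rubra: 4
  Eremo_gracilis vs Calli_minor: 7
  Ao_rubra vs Calli_minor: 5
The smallest is 1, between Glypto_vulgaris and Ao_rubra.

1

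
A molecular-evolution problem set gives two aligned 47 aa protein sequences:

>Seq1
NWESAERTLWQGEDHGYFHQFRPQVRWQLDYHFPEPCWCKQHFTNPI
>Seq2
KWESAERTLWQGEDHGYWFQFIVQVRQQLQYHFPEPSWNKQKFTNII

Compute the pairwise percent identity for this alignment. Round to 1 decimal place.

The sequences differ at positions 1 (N/K), 18 (F/W), 19 (H/F), 22 (R/I), 23 (P/V), 27 (W/Q), 30 (D/Q), 37 (C/S), 39 (C/N), 42 (H/K), 46 (P/I).
36 of the 47 sites match, so the percent identity is 36/47 × 100 = 76.6%.

76.6%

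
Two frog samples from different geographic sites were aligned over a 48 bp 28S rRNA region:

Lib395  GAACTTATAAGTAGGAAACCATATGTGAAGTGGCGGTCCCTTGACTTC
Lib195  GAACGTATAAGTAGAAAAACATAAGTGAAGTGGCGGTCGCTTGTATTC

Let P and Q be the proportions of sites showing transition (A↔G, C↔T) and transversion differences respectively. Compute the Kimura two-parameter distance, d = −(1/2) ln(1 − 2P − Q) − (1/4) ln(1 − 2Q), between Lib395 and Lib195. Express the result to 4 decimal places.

0.1631

The sequences differ at positions 5 (T/G, transversion), 15 (G/A, transition), 19 (C/A, transversion), 24 (T/A, transversion), 39 (C/G, transversion), 44 (A/T, transversion), 45 (C/A, transversion).
Of the 7 differences, 1 transition and 6 transversions over 48 sites: P = 1/48 = 0.020833, Q = 6/48 = 0.125000.
d = −0.5·ln(0.833334) − 0.25·ln(0.750000) = −0.5·(-0.182321) − 0.25·(-0.287682) = 0.1631.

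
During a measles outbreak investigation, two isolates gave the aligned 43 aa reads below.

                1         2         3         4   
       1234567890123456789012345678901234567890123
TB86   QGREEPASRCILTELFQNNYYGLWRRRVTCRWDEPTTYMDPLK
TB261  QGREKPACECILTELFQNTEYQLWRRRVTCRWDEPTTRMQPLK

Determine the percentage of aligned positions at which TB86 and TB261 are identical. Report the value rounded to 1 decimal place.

81.4%

Mismatches occur at site 5 (E↔K), site 8 (S↔C), site 9 (R↔E), site 19 (N↔T), site 20 (Y↔E), site 22 (G↔Q), site 38 (Y↔R), site 40 (D↔Q).
35 of the 43 sites match, so the percent identity is 35/43 × 100 = 81.4%.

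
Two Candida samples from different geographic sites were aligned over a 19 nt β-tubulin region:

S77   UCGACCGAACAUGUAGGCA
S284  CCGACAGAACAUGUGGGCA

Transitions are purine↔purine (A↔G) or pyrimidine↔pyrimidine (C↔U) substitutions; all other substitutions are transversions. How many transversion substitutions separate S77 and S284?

1

The sequences differ at positions 1 (U/C, transition), 6 (C/A, transversion), 15 (A/G, transition).
Of the 3 differences, 2 transitions and 1 transversion, so the answer is 1.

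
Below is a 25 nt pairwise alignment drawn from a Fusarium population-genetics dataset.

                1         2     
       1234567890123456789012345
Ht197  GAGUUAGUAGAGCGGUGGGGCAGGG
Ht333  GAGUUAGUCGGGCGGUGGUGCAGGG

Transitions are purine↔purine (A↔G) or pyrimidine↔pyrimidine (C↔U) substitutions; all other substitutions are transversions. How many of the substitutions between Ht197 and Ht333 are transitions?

Differing sites — 9:A/C (Tv); 11:A/G (Ti); 19:G/U (Tv).
Of the 3 differences, 1 transition and 2 transversions, so the answer is 1.

1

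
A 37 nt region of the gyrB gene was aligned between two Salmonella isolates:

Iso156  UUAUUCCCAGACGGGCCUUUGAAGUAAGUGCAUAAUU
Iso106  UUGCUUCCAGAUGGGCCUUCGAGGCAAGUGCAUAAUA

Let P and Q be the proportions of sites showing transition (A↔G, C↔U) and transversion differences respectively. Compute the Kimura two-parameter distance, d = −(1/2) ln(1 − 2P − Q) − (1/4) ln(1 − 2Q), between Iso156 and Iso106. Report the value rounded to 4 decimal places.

Mismatches occur at site 3 (A↔G, transition), site 4 (U↔C, transition), site 6 (C↔U, transition), site 12 (C↔U, transition), site 20 (U↔C, transition), site 23 (A↔G, transition), site 25 (U↔C, transition), site 37 (U↔A, transversion).
Of the 8 differences, 7 transitions and 1 transversion over 37 sites: P = 7/37 = 0.189189, Q = 1/37 = 0.027027.
d = −0.5·ln(0.594595) − 0.25·ln(0.945946) = −0.5·(-0.519875) − 0.25·(-0.055570) = 0.2738.

0.2738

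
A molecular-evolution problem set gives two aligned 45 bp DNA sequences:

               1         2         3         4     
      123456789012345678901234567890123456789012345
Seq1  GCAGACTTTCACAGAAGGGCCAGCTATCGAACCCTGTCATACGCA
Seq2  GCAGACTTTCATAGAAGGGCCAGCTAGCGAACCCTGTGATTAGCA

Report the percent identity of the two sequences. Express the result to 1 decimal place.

Differing sites — 12:C/T; 27:T/G; 38:C/G; 41:A/T; 42:C/A.
40 of the 45 sites match, so the percent identity is 40/45 × 100 = 88.9%.

88.9%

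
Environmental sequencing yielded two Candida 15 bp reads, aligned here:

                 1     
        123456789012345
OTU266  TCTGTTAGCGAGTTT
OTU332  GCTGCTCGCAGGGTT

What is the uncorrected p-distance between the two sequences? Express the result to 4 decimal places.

The sequences differ at positions 1 (T/G), 5 (T/C), 7 (A/C), 10 (G/A), 11 (A/G), 13 (T/G).
There are 6 differences over 15 sites, so p = 6/15 = 0.4000.

0.4000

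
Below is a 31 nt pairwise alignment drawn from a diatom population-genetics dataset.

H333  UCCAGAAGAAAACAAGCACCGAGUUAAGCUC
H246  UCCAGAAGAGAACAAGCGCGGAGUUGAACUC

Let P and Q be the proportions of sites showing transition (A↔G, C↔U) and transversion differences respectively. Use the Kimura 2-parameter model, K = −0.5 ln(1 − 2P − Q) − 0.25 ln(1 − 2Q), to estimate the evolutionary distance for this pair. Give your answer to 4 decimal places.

0.1881

Mismatches occur at site 10 (A/G, transition), site 18 (A/G, transition), site 20 (C/G, transversion), site 26 (A/G, transition), site 28 (G/A, transition).
Of the 5 differences, 4 transitions and 1 transversion over 31 sites: P = 4/31 = 0.129032, Q = 1/31 = 0.032258.
d = −0.5·ln(0.709678) − 0.25·ln(0.935484) = −0.5·(-0.342944) − 0.25·(-0.066691) = 0.1881.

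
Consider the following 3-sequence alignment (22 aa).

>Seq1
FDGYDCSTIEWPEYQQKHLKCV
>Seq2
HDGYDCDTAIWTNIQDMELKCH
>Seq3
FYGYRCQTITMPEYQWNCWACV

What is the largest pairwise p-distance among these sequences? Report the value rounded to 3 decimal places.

0.727

Pairwise Hamming distances:
  Seq1 vs Seq2: 11
  Seq1 vs Seq3: 10
  Seq2 vs Seq3: 16
The largest is 16 mismatches, between Seq2 and Seq3; p = 16/22 = 0.727.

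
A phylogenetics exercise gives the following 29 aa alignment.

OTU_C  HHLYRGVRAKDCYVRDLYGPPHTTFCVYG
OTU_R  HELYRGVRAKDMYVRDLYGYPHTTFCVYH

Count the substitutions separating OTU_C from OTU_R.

4

The sequences differ at positions 2 (H/E), 12 (C/M), 20 (P/Y), 29 (G/H).
That gives 4 mismatches out of 29 aligned sites, so the Hamming distance is 4.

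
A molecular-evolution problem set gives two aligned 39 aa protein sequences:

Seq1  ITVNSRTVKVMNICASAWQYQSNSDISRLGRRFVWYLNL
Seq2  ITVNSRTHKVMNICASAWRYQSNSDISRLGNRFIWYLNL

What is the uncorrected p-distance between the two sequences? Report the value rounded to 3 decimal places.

0.103

Mismatches occur at site 8 (V/H), site 19 (Q/R), site 31 (R/N), site 34 (V/I).
There are 4 differences over 39 sites, so p = 4/39 = 0.103.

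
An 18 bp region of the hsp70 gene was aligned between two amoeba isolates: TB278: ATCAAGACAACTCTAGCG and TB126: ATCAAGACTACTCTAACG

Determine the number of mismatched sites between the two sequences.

Differing sites — 9:A/T; 16:G/A.
That gives 2 mismatches out of 18 aligned sites, so the Hamming distance is 2.

2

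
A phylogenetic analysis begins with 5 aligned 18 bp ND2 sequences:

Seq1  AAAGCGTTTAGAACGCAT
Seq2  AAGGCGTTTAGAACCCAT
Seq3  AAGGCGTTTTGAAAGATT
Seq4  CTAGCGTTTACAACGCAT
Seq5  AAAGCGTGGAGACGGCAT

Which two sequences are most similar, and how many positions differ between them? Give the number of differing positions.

Pairwise Hamming distances:
  Seq1 vs Seq2: 2
  Seq1 vs Seq3: 5
  Seq1 vs Seq4: 3
  Seq1 vs Seq5: 4
  Seq2 vs Seq3: 5
  Seq2 vs Seq4: 5
  Seq2 vs Seq5: 6
  Seq3 vs Seq4: 8
  Seq3 vs Seq5: 8
  Seq4 vs Seq5: 7
The smallest is 2, between Seq1 and Seq2.

2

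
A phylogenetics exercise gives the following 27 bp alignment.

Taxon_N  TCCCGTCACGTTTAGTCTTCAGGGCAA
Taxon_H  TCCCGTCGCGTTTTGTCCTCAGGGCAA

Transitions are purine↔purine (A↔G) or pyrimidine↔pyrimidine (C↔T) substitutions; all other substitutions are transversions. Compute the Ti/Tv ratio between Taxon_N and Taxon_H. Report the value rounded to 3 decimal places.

The sequences differ at positions 8 (A/G, transition), 14 (A/T, transversion), 18 (T/C, transition).
Of the 3 differences, 2 transitions and 1 transversion, so Ti/Tv = 2/1 = 2.000.

2.000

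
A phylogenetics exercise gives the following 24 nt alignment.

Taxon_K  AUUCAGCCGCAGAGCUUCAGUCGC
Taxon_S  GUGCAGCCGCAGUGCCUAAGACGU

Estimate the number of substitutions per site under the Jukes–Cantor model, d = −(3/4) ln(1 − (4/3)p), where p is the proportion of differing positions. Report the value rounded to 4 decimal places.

Mismatches occur at site 1 (A/G), site 3 (U/G), site 13 (A/U), site 16 (U/C), site 18 (C/A), site 21 (U/A), site 24 (C/U).
p = 7/24 = 0.291667.
d = −0.75 · ln(1 − (4/3)·0.291667) = −0.75 · ln(0.611111) = −0.75 · (-0.492477) = 0.3694.

0.3694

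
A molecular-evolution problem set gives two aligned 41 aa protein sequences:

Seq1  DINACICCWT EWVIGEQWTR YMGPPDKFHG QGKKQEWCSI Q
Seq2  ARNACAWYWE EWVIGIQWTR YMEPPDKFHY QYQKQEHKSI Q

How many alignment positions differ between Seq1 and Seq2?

13

The sequences differ at positions 1 (D/A), 2 (I/R), 6 (I/A), 7 (C/W), 8 (C/Y), 10 (T/E), 16 (E/I), 23 (G/E), 30 (G/Y), 32 (G/Y), 33 (K/Q), 37 (W/H), 38 (C/K).
That gives 13 mismatches out of 41 aligned sites, so the Hamming distance is 13.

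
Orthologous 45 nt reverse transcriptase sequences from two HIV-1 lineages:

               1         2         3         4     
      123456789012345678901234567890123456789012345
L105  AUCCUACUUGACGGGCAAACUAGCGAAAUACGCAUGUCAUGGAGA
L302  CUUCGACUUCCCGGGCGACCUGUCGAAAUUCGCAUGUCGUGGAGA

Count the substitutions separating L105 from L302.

Mismatches occur at site 1 (A/C), site 3 (C/U), site 5 (U/G), site 10 (G/C), site 11 (A/C), site 17 (A/G), site 19 (A/C), site 22 (A/G), site 23 (G/U), site 30 (A/U), site 39 (A/G).
That gives 11 mismatches out of 45 aligned sites, so the Hamming distance is 11.

11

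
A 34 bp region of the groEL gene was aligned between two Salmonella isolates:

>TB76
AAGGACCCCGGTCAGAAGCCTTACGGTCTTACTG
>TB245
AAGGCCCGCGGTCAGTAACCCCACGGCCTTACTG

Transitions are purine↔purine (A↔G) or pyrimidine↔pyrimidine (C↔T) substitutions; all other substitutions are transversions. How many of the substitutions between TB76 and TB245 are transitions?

4

Mismatches occur at site 5 (A/C, transversion), site 8 (C/G, transversion), site 16 (A/T, transversion), site 18 (G/A, transition), site 21 (T/C, transition), site 22 (T/C, transition), site 27 (T/C, transition).
Of the 7 differences, 4 transitions and 3 transversions, so the answer is 4.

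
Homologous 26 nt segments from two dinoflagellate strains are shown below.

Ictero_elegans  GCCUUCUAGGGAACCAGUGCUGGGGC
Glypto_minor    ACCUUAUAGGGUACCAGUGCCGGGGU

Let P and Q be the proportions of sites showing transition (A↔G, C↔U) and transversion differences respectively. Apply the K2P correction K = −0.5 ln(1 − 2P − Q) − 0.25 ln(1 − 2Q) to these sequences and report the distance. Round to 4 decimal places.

0.2256

Mismatches occur at site 1 (G→A, transition), site 6 (C→A, transversion), site 12 (A→U, transversion), site 21 (U→C, transition), site 26 (C→U, transition).
Of the 5 differences, 3 transitions and 2 transversions over 26 sites: P = 3/26 = 0.115385, Q = 2/26 = 0.076923.
d = −0.5·ln(0.692307) − 0.25·ln(0.846154) = −0.5·(-0.367726) − 0.25·(-0.167054) = 0.2256.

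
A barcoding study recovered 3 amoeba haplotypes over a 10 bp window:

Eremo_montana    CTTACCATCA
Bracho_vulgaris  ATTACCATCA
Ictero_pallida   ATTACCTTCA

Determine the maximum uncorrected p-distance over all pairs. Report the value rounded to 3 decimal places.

0.200

Pairwise Hamming distances:
  Eremo_montana vs Bracho_vulgaris: 1
  Eremo_montana vs Ictero_pallida: 2
  Bracho_vulgaris vs Ictero_pallida: 1
The largest is 2 mismatches, between Eremo_montana and Ictero_pallida; p = 2/10 = 0.200.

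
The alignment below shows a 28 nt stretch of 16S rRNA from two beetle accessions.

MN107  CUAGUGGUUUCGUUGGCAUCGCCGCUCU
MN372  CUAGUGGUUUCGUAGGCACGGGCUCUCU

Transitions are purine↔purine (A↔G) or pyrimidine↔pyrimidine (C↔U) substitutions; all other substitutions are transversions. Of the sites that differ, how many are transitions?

The sequences differ at positions 14 (U/A, transversion), 19 (U/C, transition), 20 (C/G, transversion), 22 (C/G, transversion), 24 (G/U, transversion).
Of the 5 differences, 1 transition and 4 transversions, so the answer is 1.

1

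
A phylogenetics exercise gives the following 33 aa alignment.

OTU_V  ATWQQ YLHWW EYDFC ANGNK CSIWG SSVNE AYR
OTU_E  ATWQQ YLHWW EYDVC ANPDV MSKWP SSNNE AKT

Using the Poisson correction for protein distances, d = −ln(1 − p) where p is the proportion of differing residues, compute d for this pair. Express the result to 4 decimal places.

0.3610

Differing sites — 14:F/V; 18:G/P; 19:N/D; 20:K/V; 21:C/M; 23:I/K; 25:G/P; 28:V/N; 32:Y/K; 33:R/T.
p = 10/33 = 0.303030.
d = −ln(1 − 0.303030) = −ln(0.696970) = 0.3610.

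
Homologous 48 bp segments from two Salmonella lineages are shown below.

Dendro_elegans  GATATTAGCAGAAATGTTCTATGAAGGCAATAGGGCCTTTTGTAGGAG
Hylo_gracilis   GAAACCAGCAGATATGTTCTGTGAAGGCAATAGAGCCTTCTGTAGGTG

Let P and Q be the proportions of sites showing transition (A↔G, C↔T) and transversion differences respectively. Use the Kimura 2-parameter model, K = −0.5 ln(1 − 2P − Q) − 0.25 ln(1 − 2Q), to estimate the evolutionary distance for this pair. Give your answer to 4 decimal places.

The sequences differ at positions 3 (T/A, transversion), 5 (T/C, transition), 6 (T/C, transition), 13 (A/T, transversion), 21 (A/G, transition), 34 (G/A, transition), 40 (T/C, transition), 47 (A/T, transversion).
Of the 8 differences, 5 transitions and 3 transversions over 48 sites: P = 5/48 = 0.104167, Q = 3/48 = 0.062500.
d = −0.5·ln(0.729166) − 0.25·ln(0.875000) = −0.5·(-0.315854) − 0.25·(-0.133531) = 0.1913.

0.1913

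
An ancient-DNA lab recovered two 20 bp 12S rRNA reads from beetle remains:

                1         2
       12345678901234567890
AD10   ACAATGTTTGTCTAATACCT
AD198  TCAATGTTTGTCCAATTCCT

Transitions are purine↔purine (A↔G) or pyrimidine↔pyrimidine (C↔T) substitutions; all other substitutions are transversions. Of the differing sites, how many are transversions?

Mismatches occur at site 1 (A/T, transversion), site 13 (T/C, transition), site 17 (A/T, transversion).
Of the 3 differences, 1 transition and 2 transversions, so the answer is 2.

2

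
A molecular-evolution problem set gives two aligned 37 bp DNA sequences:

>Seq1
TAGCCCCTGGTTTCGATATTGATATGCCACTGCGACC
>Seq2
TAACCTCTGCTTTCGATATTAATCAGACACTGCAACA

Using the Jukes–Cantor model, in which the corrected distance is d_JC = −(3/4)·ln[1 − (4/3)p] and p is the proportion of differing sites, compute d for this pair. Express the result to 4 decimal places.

Differing sites — 3:G/A; 6:C/T; 10:G/C; 21:G/A; 24:A/C; 25:T/A; 27:C/A; 34:G/A; 37:C/A.
p = 9/37 = 0.243243.
d = −0.75 · ln(1 − (4/3)·0.243243) = −0.75 · ln(0.675676) = −0.75 · (-0.392042) = 0.2940.

0.2940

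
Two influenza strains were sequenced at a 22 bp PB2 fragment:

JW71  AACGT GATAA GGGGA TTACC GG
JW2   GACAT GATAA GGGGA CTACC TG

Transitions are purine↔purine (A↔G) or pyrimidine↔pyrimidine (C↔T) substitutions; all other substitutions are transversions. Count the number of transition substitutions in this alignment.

Differing sites — 1:A/G (Ti); 4:G/A (Ti); 16:T/C (Ti); 21:G/T (Tv).
Of the 4 differences, 3 transitions and 1 transversion, so the answer is 3.

3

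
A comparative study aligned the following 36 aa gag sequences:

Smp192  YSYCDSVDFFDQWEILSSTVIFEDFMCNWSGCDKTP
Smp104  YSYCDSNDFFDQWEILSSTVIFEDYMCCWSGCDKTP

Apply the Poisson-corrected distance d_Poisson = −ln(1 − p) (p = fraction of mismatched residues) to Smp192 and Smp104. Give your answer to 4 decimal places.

0.0870

The sequences differ at positions 7 (V/N), 25 (F/Y), 28 (N/C).
p = 3/36 = 0.083333.
d = −ln(1 − 0.083333) = −ln(0.916667) = 0.0870.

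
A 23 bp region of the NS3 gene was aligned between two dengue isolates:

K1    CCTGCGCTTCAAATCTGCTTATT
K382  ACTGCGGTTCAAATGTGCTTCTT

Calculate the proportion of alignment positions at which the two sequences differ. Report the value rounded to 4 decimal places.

The sequences differ at positions 1 (C/A), 7 (C/G), 15 (C/G), 21 (A/C).
There are 4 differences over 23 sites, so p = 4/23 = 0.1739.

0.1739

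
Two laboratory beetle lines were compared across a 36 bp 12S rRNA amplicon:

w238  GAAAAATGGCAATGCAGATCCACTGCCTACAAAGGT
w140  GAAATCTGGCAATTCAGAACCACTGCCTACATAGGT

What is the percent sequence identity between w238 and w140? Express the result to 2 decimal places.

Differing sites — 5:A/T; 6:A/C; 14:G/T; 19:T/A; 32:A/T.
31 of the 36 sites match, so the percent identity is 31/36 × 100 = 86.11%.

86.11%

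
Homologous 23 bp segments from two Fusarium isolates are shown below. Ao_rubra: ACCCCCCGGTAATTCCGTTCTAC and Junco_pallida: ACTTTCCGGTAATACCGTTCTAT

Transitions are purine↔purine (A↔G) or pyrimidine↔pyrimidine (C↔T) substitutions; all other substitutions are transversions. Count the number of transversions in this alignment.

Differing sites — 3:C/T (Ti); 4:C/T (Ti); 5:C/T (Ti); 14:T/A (Tv); 23:C/T (Ti).
Of the 5 differences, 4 transitions and 1 transversion, so the answer is 1.

1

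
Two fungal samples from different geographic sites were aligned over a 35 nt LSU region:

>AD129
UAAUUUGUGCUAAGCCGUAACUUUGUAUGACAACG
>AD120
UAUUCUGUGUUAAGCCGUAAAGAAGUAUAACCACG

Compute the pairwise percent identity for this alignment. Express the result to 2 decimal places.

74.29%

The sequences differ at positions 3 (A/U), 5 (U/C), 10 (C/U), 21 (C/A), 22 (U/G), 23 (U/A), 24 (U/A), 29 (G/A), 32 (A/C).
26 of the 35 sites match, so the percent identity is 26/35 × 100 = 74.29%.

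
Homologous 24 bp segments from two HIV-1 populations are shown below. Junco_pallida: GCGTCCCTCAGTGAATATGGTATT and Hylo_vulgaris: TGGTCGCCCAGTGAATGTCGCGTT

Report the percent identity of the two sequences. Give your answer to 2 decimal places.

66.67%

Differing sites — 1:G/T; 2:C/G; 6:C/G; 8:T/C; 17:A/G; 19:G/C; 21:T/C; 22:A/G.
16 of the 24 sites match, so the percent identity is 16/24 × 100 = 66.67%.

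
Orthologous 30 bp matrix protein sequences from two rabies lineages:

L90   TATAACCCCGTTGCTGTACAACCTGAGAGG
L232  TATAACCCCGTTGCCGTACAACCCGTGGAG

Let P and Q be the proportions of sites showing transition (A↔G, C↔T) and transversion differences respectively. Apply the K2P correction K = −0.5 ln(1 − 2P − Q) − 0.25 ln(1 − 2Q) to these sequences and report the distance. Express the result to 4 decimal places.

Mismatches occur at site 15 (T↔C, transition), site 24 (T↔C, transition), site 26 (A↔T, transversion), site 28 (A↔G, transition), site 29 (G↔A, transition).
Of the 5 differences, 4 transitions and 1 transversion over 30 sites: P = 4/30 = 0.133333, Q = 1/30 = 0.033333.
d = −0.5·ln(0.700001) − 0.25·ln(0.933334) = −0.5·(-0.356674) − 0.25·(-0.068992) = 0.1956.

0.1956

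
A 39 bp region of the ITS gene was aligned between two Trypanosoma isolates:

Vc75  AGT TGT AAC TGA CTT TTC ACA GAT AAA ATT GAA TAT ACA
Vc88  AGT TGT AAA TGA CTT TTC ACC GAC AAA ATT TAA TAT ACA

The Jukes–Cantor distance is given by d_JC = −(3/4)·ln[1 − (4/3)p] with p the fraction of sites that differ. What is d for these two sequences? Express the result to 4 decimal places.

0.1103

The sequences differ at positions 9 (C/A), 21 (A/C), 24 (T/C), 31 (G/T).
p = 4/39 = 0.102564.
d = −0.75 · ln(1 − (4/3)·0.102564) = −0.75 · ln(0.863248) = −0.75 · (-0.147053) = 0.1103.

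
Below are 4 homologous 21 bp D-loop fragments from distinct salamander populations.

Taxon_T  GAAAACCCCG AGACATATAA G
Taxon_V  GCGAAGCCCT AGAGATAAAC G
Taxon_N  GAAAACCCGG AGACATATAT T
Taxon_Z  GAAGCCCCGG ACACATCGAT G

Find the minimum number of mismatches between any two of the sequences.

3

Pairwise Hamming distances:
  Taxon_T vs Taxon_V: 7
  Taxon_T vs Taxon_N: 3
  Taxon_T vs Taxon_Z: 7
  Taxon_V vs Taxon_N: 9
  Taxon_V vs Taxon_Z: 12
  Taxon_N vs Taxon_Z: 6
The smallest is 3, between Taxon_T and Taxon_N.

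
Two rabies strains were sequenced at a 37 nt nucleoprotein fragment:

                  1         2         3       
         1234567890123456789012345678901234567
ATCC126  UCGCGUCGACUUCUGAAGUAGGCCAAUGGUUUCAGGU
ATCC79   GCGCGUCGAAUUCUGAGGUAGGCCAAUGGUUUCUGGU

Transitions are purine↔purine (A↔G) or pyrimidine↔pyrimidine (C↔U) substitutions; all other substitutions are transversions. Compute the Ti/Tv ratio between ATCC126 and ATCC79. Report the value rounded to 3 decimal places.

Differing sites — 1:U/G (Tv); 10:C/A (Tv); 17:A/G (Ti); 34:A/U (Tv).
Of the 4 differences, 1 transition and 3 transversions, so Ti/Tv = 1/3 = 0.333.

0.333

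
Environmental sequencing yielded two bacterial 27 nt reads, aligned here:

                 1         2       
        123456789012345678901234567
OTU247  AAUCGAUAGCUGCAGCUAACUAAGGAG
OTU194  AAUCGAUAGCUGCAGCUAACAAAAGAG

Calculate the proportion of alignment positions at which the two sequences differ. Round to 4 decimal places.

The sequences differ at positions 21 (U/A), 24 (G/A).
There are 2 differences over 27 sites, so p = 2/27 = 0.0741.

0.0741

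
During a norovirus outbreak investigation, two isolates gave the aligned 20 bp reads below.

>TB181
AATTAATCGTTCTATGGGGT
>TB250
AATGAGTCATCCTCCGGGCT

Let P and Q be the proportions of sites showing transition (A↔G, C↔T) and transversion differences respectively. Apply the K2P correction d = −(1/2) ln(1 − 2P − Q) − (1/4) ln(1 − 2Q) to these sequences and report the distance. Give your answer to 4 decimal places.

0.4884

Mismatches occur at site 4 (T/G, transversion), site 6 (A/G, transition), site 9 (G/A, transition), site 11 (T/C, transition), site 14 (A/C, transversion), site 15 (T/C, transition), site 19 (G/C, transversion).
Of the 7 differences, 4 transitions and 3 transversions over 20 sites: P = 4/20 = 0.200000, Q = 3/20 = 0.150000.
d = −0.5·ln(0.450000) − 0.25·ln(0.700000) = −0.5·(-0.798508) − 0.25·(-0.356675) = 0.4884.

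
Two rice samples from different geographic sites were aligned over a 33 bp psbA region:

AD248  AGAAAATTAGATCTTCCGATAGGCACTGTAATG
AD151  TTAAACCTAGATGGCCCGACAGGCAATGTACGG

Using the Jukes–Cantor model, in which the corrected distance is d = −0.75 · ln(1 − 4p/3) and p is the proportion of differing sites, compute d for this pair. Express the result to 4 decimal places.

0.4408

Differing sites — 1:A/T; 2:G/T; 6:A/C; 7:T/C; 13:C/G; 14:T/G; 15:T/C; 20:T/C; 26:C/A; 31:A/C; 32:T/G.
p = 11/33 = 0.333333.
d = −0.75 · ln(1 − (4/3)·0.333333) = −0.75 · ln(0.555556) = −0.75 · (-0.587786) = 0.4408.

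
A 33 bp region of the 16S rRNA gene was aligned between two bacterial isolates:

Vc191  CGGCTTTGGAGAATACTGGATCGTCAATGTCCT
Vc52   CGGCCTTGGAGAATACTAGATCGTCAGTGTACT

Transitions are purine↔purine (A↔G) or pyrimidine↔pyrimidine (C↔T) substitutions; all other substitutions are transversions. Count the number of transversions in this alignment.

The sequences differ at positions 5 (T/C, transition), 18 (G/A, transition), 27 (A/G, transition), 31 (C/A, transversion).
Of the 4 differences, 3 transitions and 1 transversion, so the answer is 1.

1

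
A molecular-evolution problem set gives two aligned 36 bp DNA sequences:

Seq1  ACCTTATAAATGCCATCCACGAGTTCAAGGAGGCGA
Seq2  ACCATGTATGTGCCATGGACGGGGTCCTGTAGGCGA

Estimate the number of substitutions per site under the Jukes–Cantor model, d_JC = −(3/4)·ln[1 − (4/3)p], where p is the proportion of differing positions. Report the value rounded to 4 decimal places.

0.3924

The sequences differ at positions 4 (T/A), 6 (A/G), 9 (A/T), 10 (A/G), 17 (C/G), 18 (C/G), 22 (A/G), 24 (T/G), 27 (A/C), 28 (A/T), 30 (G/T).
p = 11/36 = 0.305556.
d = −0.75 · ln(1 − (4/3)·0.305556) = −0.75 · ln(0.592592) = −0.75 · (-0.523249) = 0.3924.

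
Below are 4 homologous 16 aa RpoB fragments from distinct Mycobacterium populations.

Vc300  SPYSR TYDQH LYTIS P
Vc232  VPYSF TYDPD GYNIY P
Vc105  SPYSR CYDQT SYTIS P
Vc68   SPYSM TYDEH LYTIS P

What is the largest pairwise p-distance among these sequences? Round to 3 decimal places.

0.500

Pairwise Hamming distances:
  Vc300 vs Vc232: 7
  Vc300 vs Vc105: 3
  Vc300 vs Vc68: 2
  Vc232 vs Vc105: 8
  Vc232 vs Vc68: 7
  Vc105 vs Vc68: 5
The largest is 8 mismatches, between Vc232 and Vc105; p = 8/16 = 0.500.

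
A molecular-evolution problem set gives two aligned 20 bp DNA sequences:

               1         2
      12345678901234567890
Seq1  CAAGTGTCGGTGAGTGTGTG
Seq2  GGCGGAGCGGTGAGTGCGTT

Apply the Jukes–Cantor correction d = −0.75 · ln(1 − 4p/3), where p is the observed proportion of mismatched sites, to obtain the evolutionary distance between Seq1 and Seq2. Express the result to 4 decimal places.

0.5716

The sequences differ at positions 1 (C/G), 2 (A/G), 3 (A/C), 5 (T/G), 6 (G/A), 7 (T/G), 17 (T/C), 20 (G/T).
p = 8/20 = 0.400000.
d = −0.75 · ln(1 − (4/3)·0.400000) = −0.75 · ln(0.466667) = −0.75 · (-0.762139) = 0.5716.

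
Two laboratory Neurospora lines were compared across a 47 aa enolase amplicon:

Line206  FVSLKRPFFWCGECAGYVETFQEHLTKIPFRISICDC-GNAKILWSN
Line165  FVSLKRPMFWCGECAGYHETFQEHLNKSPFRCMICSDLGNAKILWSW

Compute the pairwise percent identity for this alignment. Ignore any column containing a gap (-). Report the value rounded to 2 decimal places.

80.43%

Excluding the 1 gap column leaves 46 comparable sites.
Differing sites — 8:F/M; 18:V/H; 26:T/N; 28:I/S; 32:I/C; 33:S/M; 36:D/S; 37:C/D; 47:N/W.
37 of the 46 comparable sites match, so the percent identity is 37/46 × 100 = 80.43%.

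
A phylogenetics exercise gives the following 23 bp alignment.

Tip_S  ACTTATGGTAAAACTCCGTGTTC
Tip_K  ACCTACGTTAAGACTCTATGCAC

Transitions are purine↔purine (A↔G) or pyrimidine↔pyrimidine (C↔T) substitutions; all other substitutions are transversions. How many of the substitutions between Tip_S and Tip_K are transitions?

6

Differing sites — 3:T/C (Ti); 6:T/C (Ti); 8:G/T (Tv); 12:A/G (Ti); 17:C/T (Ti); 18:G/A (Ti); 21:T/C (Ti); 22:T/A (Tv).
Of the 8 differences, 6 transitions and 2 transversions, so the answer is 6.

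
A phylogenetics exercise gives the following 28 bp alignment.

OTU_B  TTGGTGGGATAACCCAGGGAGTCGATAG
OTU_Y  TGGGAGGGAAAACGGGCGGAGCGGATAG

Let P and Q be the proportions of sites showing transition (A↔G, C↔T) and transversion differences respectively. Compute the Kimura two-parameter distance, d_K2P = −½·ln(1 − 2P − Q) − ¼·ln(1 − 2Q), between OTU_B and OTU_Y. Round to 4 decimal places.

0.4228

The sequences differ at positions 2 (T/G, transversion), 5 (T/A, transversion), 10 (T/A, transversion), 14 (C/G, transversion), 15 (C/G, transversion), 16 (A/G, transition), 17 (G/C, transversion), 22 (T/C, transition), 23 (C/G, transversion).
Of the 9 differences, 2 transitions and 7 transversions over 28 sites: P = 2/28 = 0.071429, Q = 7/28 = 0.250000.
d = −0.5·ln(0.607142) − 0.25·ln(0.500000) = −0.5·(-0.498993) − 0.25·(-0.693147) = 0.4228.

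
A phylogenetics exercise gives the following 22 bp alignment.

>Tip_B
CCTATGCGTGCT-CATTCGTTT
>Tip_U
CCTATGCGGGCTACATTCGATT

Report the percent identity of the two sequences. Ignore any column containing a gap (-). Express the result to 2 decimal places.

Excluding the 1 gap column leaves 21 comparable sites.
Differing sites — 9:T/G; 20:T/A.
19 of the 21 comparable sites match, so the percent identity is 19/21 × 100 = 90.48%.

90.48%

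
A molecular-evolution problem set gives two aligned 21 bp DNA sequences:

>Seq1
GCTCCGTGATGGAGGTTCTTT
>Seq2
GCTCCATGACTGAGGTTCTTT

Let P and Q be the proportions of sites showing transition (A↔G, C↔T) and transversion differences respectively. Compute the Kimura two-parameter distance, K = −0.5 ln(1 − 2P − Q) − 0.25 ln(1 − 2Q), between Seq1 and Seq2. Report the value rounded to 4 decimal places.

0.1610

Differing sites — 6:G/A (Ti); 10:T/C (Ti); 11:G/T (Tv).
Of the 3 differences, 2 transitions and 1 transversion over 21 sites: P = 2/21 = 0.095238, Q = 1/21 = 0.047619.
d = −0.5·ln(0.761905) − 0.25·ln(0.904762) = −0.5·(-0.271933) − 0.25·(-0.100083) = 0.1610.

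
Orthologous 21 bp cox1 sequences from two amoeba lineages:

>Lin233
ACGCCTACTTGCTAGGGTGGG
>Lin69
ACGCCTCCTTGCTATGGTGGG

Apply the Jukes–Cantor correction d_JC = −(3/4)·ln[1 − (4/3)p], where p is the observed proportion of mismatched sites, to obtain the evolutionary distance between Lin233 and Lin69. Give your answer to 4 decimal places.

0.1019

Mismatches occur at site 7 (A/C), site 15 (G/T).
p = 2/21 = 0.095238.
d = −0.75 · ln(1 − (4/3)·0.095238) = −0.75 · ln(0.873016) = −0.75 · (-0.135801) = 0.1019.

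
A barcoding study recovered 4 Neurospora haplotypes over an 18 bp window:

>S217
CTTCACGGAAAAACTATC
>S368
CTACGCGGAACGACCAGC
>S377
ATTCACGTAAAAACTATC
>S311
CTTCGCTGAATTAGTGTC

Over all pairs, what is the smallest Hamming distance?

Pairwise Hamming distances:
  S217 vs S368: 6
  S217 vs S377: 2
  S217 vs S311: 6
  S368 vs S377: 8
  S368 vs S311: 8
  S377 vs S311: 8
The smallest is 2, between S217 and S377.

2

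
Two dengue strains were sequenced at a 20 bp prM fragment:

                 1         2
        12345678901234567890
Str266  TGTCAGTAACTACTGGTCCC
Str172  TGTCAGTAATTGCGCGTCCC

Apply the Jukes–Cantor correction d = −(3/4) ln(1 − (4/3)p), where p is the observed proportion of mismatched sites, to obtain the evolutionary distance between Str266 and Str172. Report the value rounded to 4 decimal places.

The sequences differ at positions 10 (C/T), 12 (A/G), 14 (T/G), 15 (G/C).
p = 4/20 = 0.200000.
d = −0.75 · ln(1 − (4/3)·0.200000) = −0.75 · ln(0.733333) = −0.75 · (-0.310155) = 0.2326.

0.2326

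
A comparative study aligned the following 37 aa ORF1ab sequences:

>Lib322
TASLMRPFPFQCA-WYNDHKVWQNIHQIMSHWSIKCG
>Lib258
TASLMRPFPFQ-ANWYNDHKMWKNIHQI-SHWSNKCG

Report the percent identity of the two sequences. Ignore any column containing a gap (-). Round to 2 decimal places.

Excluding the 3 gap columns leaves 34 comparable sites.
Mismatches occur at site 21 (V→M), site 23 (Q→K), site 34 (I→N).
31 of the 34 comparable sites match, so the percent identity is 31/34 × 100 = 91.18%.

91.18%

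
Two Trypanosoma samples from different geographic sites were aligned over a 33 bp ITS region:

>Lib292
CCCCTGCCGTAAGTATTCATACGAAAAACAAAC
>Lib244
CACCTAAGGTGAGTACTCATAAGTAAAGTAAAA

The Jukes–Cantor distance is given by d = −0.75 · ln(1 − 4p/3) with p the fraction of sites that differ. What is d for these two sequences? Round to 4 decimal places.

Mismatches occur at site 2 (C↔A), site 6 (G↔A), site 7 (C↔A), site 8 (C↔G), site 11 (A↔G), site 16 (T↔C), site 22 (C↔A), site 24 (A↔T), site 28 (A↔G), site 29 (C↔T), site 33 (C↔A).
p = 11/33 = 0.333333.
d = −0.75 · ln(1 − (4/3)·0.333333) = −0.75 · ln(0.555556) = −0.75 · (-0.587786) = 0.4408.

0.4408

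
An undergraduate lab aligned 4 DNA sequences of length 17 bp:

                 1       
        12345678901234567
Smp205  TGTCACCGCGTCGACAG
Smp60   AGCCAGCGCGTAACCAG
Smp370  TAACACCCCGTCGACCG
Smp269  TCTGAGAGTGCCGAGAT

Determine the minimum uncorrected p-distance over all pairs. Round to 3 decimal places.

0.235

Pairwise Hamming distances:
  Smp205 vs Smp60: 6
  Smp205 vs Smp370: 4
  Smp205 vs Smp269: 8
  Smp60 vs Smp370: 9
  Smp60 vs Smp269: 12
  Smp370 vs Smp269: 11
The smallest is 4 mismatches, between Smp205 and Smp370; p = 4/17 = 0.235.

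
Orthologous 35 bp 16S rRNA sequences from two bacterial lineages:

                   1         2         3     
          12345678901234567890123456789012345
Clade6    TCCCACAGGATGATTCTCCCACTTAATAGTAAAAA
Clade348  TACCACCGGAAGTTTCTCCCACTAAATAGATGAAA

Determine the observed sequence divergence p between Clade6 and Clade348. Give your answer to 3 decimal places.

Differing sites — 2:C/A; 7:A/C; 11:T/A; 13:A/T; 24:T/A; 30:T/A; 31:A/T; 32:A/G.
There are 8 differences over 35 sites, so p = 8/35 = 0.229.

0.229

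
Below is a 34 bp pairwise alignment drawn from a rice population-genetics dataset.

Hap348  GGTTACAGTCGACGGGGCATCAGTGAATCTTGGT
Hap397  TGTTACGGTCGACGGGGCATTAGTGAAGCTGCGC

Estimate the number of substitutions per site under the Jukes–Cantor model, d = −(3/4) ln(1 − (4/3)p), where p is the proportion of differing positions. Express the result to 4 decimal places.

0.2407

The sequences differ at positions 1 (G/T), 7 (A/G), 21 (C/T), 28 (T/G), 31 (T/G), 32 (G/C), 34 (T/C).
p = 7/34 = 0.205882.
d = −0.75 · ln(1 − (4/3)·0.205882) = −0.75 · ln(0.725491) = −0.75 · (-0.320907) = 0.2407.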